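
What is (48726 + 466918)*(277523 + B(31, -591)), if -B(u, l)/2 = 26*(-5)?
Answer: 143237137252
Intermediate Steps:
B(u, l) = 260 (B(u, l) = -52*(-5) = -2*(-130) = 260)
(48726 + 466918)*(277523 + B(31, -591)) = (48726 + 466918)*(277523 + 260) = 515644*277783 = 143237137252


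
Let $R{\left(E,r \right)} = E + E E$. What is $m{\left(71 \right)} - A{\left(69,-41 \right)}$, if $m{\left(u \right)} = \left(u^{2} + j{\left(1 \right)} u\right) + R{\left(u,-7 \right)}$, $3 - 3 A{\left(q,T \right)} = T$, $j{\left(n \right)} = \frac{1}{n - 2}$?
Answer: $\frac{30202}{3} \approx 10067.0$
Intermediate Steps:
$j{\left(n \right)} = \frac{1}{-2 + n}$
$R{\left(E,r \right)} = E + E^{2}$
$A{\left(q,T \right)} = 1 - \frac{T}{3}$
$m{\left(u \right)} = u^{2} - u + u \left(1 + u\right)$ ($m{\left(u \right)} = \left(u^{2} + \frac{u}{-2 + 1}\right) + u \left(1 + u\right) = \left(u^{2} + \frac{u}{-1}\right) + u \left(1 + u\right) = \left(u^{2} - u\right) + u \left(1 + u\right) = u^{2} - u + u \left(1 + u\right)$)
$m{\left(71 \right)} - A{\left(69,-41 \right)} = 2 \cdot 71^{2} - \left(1 - - \frac{41}{3}\right) = 2 \cdot 5041 - \left(1 + \frac{41}{3}\right) = 10082 - \frac{44}{3} = \frac{30202}{3}$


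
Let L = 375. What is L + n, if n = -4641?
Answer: -4266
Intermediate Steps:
L + n = 375 - 4641 = -4266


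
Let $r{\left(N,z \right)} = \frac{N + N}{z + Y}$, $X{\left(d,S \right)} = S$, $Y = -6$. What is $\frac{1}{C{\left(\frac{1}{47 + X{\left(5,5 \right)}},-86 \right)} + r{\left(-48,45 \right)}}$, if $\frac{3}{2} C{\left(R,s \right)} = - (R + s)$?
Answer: $\frac{78}{4279} \approx 0.018229$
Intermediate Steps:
$C{\left(R,s \right)} = - \frac{2 R}{3} - \frac{2 s}{3}$ ($C{\left(R,s \right)} = \frac{2 \left(- (R + s)\right)}{3} = \frac{2 \left(- R - s\right)}{3} = - \frac{2 R}{3} - \frac{2 s}{3}$)
$r{\left(N,z \right)} = \frac{2 N}{-6 + z}$ ($r{\left(N,z \right)} = \frac{N + N}{z - 6} = \frac{2 N}{-6 + z}$)
$\frac{1}{C{\left(\frac{1}{47 + X{\left(5,5 \right)}},-86 \right)} + r{\left(-48,45 \right)}} = \frac{1}{\left(- \frac{2}{3 \left(47 + 5\right)} - - \frac{172}{3}\right) + 2 \left(-48\right) \frac{1}{-6 + 45}} = \frac{1}{\left(- \frac{2}{3 \cdot 52} + \frac{172}{3}\right) + 2 \left(-48\right) \frac{1}{39}} = \frac{1}{\left(\left(- \frac{2}{3}\right) \frac{1}{52} + \frac{172}{3}\right) + 2 \left(-48\right) \frac{1}{39}} = \frac{1}{\left(- \frac{1}{78} + \frac{172}{3}\right) - \frac{32}{13}} = \frac{1}{\frac{4471}{78} - \frac{32}{13}} = \frac{1}{\frac{4279}{78}} = \frac{78}{4279}$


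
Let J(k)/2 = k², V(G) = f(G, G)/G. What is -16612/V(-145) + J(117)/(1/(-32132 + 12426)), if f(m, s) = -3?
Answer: -1620941344/3 ≈ -5.4031e+8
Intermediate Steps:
V(G) = -3/G
J(k) = 2*k²
-16612/V(-145) + J(117)/(1/(-32132 + 12426)) = -16612/((-3/(-145))) + (2*117²)/(1/(-32132 + 12426)) = -16612/((-3*(-1/145))) + (2*13689)/(1/(-19706)) = -16612/3/145 + 27378/(-1/19706) = -16612*145/3 + 27378*(-19706) = -2408740/3 - 539510868 = -1620941344/3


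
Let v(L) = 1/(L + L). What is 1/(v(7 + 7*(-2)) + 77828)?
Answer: 14/1089591 ≈ 1.2849e-5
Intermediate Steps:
v(L) = 1/(2*L)
1/(v(7 + 7*(-2)) + 77828) = 1/(1/(2*(7 + 7*(-2))) + 77828) = 1/(1/(2*(7 - 14)) + 77828) = 1/((1/2)/(-7) + 77828) = 1/((1/2)*(-1/7) + 77828) = 1/(-1/14 + 77828) = 1/(1089591/14) = 14/1089591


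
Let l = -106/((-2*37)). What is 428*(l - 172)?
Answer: -2701108/37 ≈ -73003.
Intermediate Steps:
l = 53/37 (l = -106/(-74) = -106*(-1/74) = 53/37 ≈ 1.4324)
428*(l - 172) = 428*(53/37 - 172) = 428*(-6311/37) = -2701108/37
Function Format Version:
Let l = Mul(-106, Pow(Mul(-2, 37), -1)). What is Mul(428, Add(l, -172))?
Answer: Rational(-2701108, 37) ≈ -73003.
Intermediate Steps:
l = Rational(53, 37) (l = Mul(-106, Pow(-74, -1)) = Mul(-106, Rational(-1, 74)) = Rational(53, 37) ≈ 1.4324)
Mul(428, Add(l, -172)) = Mul(428, Add(Rational(53, 37), -172)) = Mul(428, Rational(-6311, 37)) = Rational(-2701108, 37)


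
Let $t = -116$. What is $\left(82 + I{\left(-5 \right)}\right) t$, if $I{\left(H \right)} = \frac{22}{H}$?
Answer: $- \frac{45008}{5} \approx -9001.6$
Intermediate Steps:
$\left(82 + I{\left(-5 \right)}\right) t = \left(82 + \frac{22}{-5}\right) \left(-116\right) = \left(82 + 22 \left(- \frac{1}{5}\right)\right) \left(-116\right) = \left(82 - \frac{22}{5}\right) \left(-116\right) = \frac{388}{5} \left(-116\right) = - \frac{45008}{5}$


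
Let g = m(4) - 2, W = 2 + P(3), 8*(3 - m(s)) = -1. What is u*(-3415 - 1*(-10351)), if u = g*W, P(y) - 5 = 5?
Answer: 93636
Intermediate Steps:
P(y) = 10 (P(y) = 5 + 5 = 10)
m(s) = 25/8 (m(s) = 3 - ⅛*(-1) = 3 + ⅛ = 25/8)
W = 12 (W = 2 + 10 = 12)
g = 9/8 (g = 25/8 - 2 = 9/8 ≈ 1.1250)
u = 27/2 (u = (9/8)*12 = 27/2 ≈ 13.500)
u*(-3415 - 1*(-10351)) = 27*(-3415 - 1*(-10351))/2 = 27*(-3415 + 10351)/2 = (27/2)*6936 = 93636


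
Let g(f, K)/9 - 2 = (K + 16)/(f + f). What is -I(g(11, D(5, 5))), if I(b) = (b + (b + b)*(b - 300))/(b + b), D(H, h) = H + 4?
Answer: 2984/11 ≈ 271.27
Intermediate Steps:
D(H, h) = 4 + H
g(f, K) = 18 + 9*(16 + K)/(2*f) (g(f, K) = 18 + 9*((K + 16)/(f + f)) = 18 + 9*((16 + K)/((2*f))) = 18 + 9*((16 + K)*(1/(2*f))) = 18 + 9*((16 + K)/(2*f)) = 18 + 9*(16 + K)/(2*f))
I(b) = (b + 2*b*(-300 + b))/(2*b) (I(b) = (b + (2*b)*(-300 + b))/((2*b)) = (b + 2*b*(-300 + b))*(1/(2*b)) = (b + 2*b*(-300 + b))/(2*b))
-I(g(11, D(5, 5))) = -(-599/2 + (9/2)*(16 + (4 + 5) + 4*11)/11) = -(-599/2 + (9/2)*(1/11)*(16 + 9 + 44)) = -(-599/2 + (9/2)*(1/11)*69) = -(-599/2 + 621/22) = -1*(-2984/11) = 2984/11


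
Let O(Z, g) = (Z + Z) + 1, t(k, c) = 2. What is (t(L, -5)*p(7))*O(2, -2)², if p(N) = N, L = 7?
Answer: 350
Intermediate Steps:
O(Z, g) = 1 + 2*Z (O(Z, g) = 2*Z + 1 = 1 + 2*Z)
(t(L, -5)*p(7))*O(2, -2)² = (2*7)*(1 + 2*2)² = 14*(1 + 4)² = 14*5² = 14*25 = 350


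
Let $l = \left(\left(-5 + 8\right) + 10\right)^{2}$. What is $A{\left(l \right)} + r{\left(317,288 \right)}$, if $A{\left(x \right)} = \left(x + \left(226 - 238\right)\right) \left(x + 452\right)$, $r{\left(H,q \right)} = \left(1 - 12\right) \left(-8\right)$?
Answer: $97585$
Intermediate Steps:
$r{\left(H,q \right)} = 88$ ($r{\left(H,q \right)} = \left(-11\right) \left(-8\right) = 88$)
$l = 169$ ($l = \left(3 + 10\right)^{2} = 13^{2} = 169$)
$A{\left(x \right)} = \left(-12 + x\right) \left(452 + x\right)$ ($A{\left(x \right)} = \left(x - 12\right) \left(452 + x\right) = \left(-12 + x\right) \left(452 + x\right)$)
$A{\left(l \right)} + r{\left(317,288 \right)} = \left(-5424 + 169^{2} + 440 \cdot 169\right) + 88 = \left(-5424 + 28561 + 74360\right) + 88 = 97497 + 88 = 97585$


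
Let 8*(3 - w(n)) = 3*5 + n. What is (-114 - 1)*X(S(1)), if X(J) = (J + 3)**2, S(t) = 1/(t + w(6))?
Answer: -193315/121 ≈ -1597.6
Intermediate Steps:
w(n) = 9/8 - n/8 (w(n) = 3 - (3*5 + n)/8 = 3 - (15 + n)/8 = 3 + (-15/8 - n/8) = 9/8 - n/8)
S(t) = 1/(3/8 + t) (S(t) = 1/(t + (9/8 - 1/8*6)) = 1/(t + (9/8 - 3/4)) = 1/(t + 3/8) = 1/(3/8 + t))
X(J) = (3 + J)**2
(-114 - 1)*X(S(1)) = (-114 - 1)*(3 + 8/(3 + 8*1))**2 = -115*(3 + 8/(3 + 8))**2 = -115*(3 + 8/11)**2 = -115*(41/11)**2 = -115*1681/121 = -193315/121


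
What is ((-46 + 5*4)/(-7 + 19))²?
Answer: 169/36 ≈ 4.6944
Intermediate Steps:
((-46 + 5*4)/(-7 + 19))² = ((-46 + 20)/12)² = (-26*1/12)² = (-13/6)² = 169/36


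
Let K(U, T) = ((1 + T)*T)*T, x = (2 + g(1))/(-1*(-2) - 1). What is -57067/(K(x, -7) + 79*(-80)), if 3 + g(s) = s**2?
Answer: 57067/6614 ≈ 8.6282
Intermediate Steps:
g(s) = -3 + s**2
x = 0 (x = (2 + (-3 + 1**2))/(-1*(-2) - 1) = (2 + (-3 + 1))/(2 - 1) = (2 - 2)/1 = 0*1 = 0)
K(U, T) = T**2*(1 + T) (K(U, T) = (T*(1 + T))*T = T**2*(1 + T))
-57067/(K(x, -7) + 79*(-80)) = -57067/((-7)**2*(1 - 7) + 79*(-80)) = -57067/(49*(-6) - 6320) = -57067/(-294 - 6320) = -57067/(-6614) = -57067*(-1/6614) = 57067/6614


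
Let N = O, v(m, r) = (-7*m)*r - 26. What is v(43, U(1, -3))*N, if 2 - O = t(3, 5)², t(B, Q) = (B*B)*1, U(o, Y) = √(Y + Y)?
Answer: 2054 + 23779*I*√6 ≈ 2054.0 + 58246.0*I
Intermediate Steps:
U(o, Y) = √2*√Y (U(o, Y) = √(2*Y) = √2*√Y)
t(B, Q) = B² (t(B, Q) = B²*1 = B²)
v(m, r) = -26 - 7*m*r (v(m, r) = -7*m*r - 26 = -26 - 7*m*r)
O = -79 (O = 2 - (3²)² = 2 - 1*9² = 2 - 1*81 = 2 - 81 = -79)
N = -79
v(43, U(1, -3))*N = (-26 - 7*43*√2*√(-3))*(-79) = (-26 - 7*43*√2*(I*√3))*(-79) = (-26 - 7*43*I*√6)*(-79) = (-26 - 301*I*√6)*(-79) = 2054 + 23779*I*√6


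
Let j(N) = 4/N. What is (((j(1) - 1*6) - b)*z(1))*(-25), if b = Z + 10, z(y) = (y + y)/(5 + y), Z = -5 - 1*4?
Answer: 25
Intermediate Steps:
Z = -9 (Z = -5 - 4 = -9)
z(y) = 2*y/(5 + y) (z(y) = (2*y)/(5 + y) = 2*y/(5 + y))
b = 1 (b = -9 + 10 = 1)
(((j(1) - 1*6) - b)*z(1))*(-25) = (((4/1 - 1*6) - 1*1)*(2*1/(5 + 1)))*(-25) = (((4*1 - 6) - 1)*(2*1/6))*(-25) = (((4 - 6) - 1)*(2*1*(1/6)))*(-25) = ((-2 - 1)*(1/3))*(-25) = -3*1/3*(-25) = -1*(-25) = 25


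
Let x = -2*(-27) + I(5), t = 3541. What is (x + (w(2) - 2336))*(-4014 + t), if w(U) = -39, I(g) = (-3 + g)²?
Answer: 1095941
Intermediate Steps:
x = 58 (x = -2*(-27) + (-3 + 5)² = 54 + 2² = 54 + 4 = 58)
(x + (w(2) - 2336))*(-4014 + t) = (58 + (-39 - 2336))*(-4014 + 3541) = (58 - 2375)*(-473) = -2317*(-473) = 1095941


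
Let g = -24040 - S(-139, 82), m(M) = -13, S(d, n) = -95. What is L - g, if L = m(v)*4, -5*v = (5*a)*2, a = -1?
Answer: 23893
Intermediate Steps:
v = 2 (v = -5*(-1)*2/5 = -(-1)*2 = -1/5*(-10) = 2)
g = -23945 (g = -24040 - 1*(-95) = -24040 + 95 = -23945)
L = -52 (L = -13*4 = -52)
L - g = -52 - 1*(-23945) = -52 + 23945 = 23893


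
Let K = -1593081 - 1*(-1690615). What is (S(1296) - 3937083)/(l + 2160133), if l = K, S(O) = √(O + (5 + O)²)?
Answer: -3937083/2257667 + √1693897/2257667 ≈ -1.7433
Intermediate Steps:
K = 97534 (K = -1593081 + 1690615 = 97534)
l = 97534
(S(1296) - 3937083)/(l + 2160133) = (√(1296 + (5 + 1296)²) - 3937083)/(97534 + 2160133) = (√(1296 + 1301²) - 3937083)/2257667 = (√(1296 + 1692601) - 3937083)*(1/2257667) = (√1693897 - 3937083)*(1/2257667) = (-3937083 + √1693897)*(1/2257667) = -3937083/2257667 + √1693897/2257667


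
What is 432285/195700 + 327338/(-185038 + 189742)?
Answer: 1652337881/23014320 ≈ 71.796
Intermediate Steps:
432285/195700 + 327338/(-185038 + 189742) = 432285*(1/195700) + 327338/4704 = 86457/39140 + 327338*(1/4704) = 86457/39140 + 163669/2352 = 1652337881/23014320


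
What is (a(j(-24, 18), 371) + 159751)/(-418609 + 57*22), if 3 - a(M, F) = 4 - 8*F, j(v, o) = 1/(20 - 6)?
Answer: -162718/417355 ≈ -0.38988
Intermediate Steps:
j(v, o) = 1/14
a(M, F) = -1 + 8*F (a(M, F) = 3 - (4 - 8*F) = 3 + (-4 + 8*F) = -1 + 8*F)
(a(j(-24, 18), 371) + 159751)/(-418609 + 57*22) = ((-1 + 8*371) + 159751)/(-418609 + 57*22) = ((-1 + 2968) + 159751)/(-418609 + 1254) = (2967 + 159751)/(-417355) = 162718*(-1/417355) = -162718/417355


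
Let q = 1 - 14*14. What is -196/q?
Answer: 196/195 ≈ 1.0051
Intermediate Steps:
q = -195 (q = 1 - 196 = -195)
-196/q = -196/(-195) = -196*(-1/195) = 196/195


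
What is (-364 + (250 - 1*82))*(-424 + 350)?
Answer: 14504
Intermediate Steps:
(-364 + (250 - 1*82))*(-424 + 350) = (-364 + (250 - 82))*(-74) = (-364 + 168)*(-74) = -196*(-74) = 14504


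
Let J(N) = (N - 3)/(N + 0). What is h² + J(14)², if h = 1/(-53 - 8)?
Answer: 450437/729316 ≈ 0.61762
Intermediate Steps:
h = -1/61 (h = 1/(-61) = -1/61 ≈ -0.016393)
J(N) = (-3 + N)/N
h² + J(14)² = (-1/61)² + ((-3 + 14)/14)² = 1/3721 + ((1/14)*11)² = 1/3721 + (11/14)² = 1/3721 + 121/196 = 450437/729316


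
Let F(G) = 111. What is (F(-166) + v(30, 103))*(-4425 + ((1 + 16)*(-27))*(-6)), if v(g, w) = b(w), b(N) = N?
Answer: -357594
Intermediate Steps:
v(g, w) = w
(F(-166) + v(30, 103))*(-4425 + ((1 + 16)*(-27))*(-6)) = (111 + 103)*(-4425 + ((1 + 16)*(-27))*(-6)) = 214*(-4425 + (17*(-27))*(-6)) = 214*(-4425 - 459*(-6)) = 214*(-4425 + 2754) = 214*(-1671) = -357594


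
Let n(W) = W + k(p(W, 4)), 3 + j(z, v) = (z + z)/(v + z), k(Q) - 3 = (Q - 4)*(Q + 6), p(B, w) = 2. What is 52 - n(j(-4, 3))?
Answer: 60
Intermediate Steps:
k(Q) = 3 + (-4 + Q)*(6 + Q) (k(Q) = 3 + (Q - 4)*(Q + 6) = 3 + (-4 + Q)*(6 + Q))
j(z, v) = -3 + 2*z/(v + z) (j(z, v) = -3 + (z + z)/(v + z) = -3 + (2*z)/(v + z) = -3 + 2*z/(v + z))
n(W) = -13 + W (n(W) = W + (-21 + 2**2 + 2*2) = W + (-21 + 4 + 4) = W - 13 = -13 + W)
52 - n(j(-4, 3)) = 52 - (-13 + (-1*(-4) - 3*3)/(3 - 4)) = 52 - (-13 + (4 - 9)/(-1)) = 52 - (-13 - 1*(-5)) = 52 - (-13 + 5) = 52 - 1*(-8) = 52 + 8 = 60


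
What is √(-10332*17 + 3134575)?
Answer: √2958931 ≈ 1720.2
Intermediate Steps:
√(-10332*17 + 3134575) = √(-175644 + 3134575) = √2958931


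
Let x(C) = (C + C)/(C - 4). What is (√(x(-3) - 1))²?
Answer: -⅐ ≈ -0.14286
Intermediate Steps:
x(C) = 2*C/(-4 + C) (x(C) = (2*C)/(-4 + C) = 2*C/(-4 + C))
(√(x(-3) - 1))² = (√(2*(-3)/(-4 - 3) - 1))² = (√(2*(-3)/(-7) - 1))² = (√(2*(-3)*(-⅐) - 1))² = (√(6/7 - 1))² = (√(-⅐))² = (I*√7/7)² = -⅐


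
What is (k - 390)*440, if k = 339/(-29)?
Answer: -5125560/29 ≈ -1.7674e+5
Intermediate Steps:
k = -339/29 (k = 339*(-1/29) = -339/29 ≈ -11.690)
(k - 390)*440 = (-339/29 - 390)*440 = -11649/29*440 = -5125560/29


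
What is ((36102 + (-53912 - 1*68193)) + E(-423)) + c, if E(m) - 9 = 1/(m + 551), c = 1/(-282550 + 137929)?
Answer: -1591876754579/18511488 ≈ -85994.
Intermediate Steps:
c = -1/144621 (c = 1/(-144621) = -1/144621 ≈ -6.9146e-6)
E(m) = 9 + 1/(551 + m) (E(m) = 9 + 1/(m + 551) = 9 + 1/(551 + m))
((36102 + (-53912 - 1*68193)) + E(-423)) + c = ((36102 + (-53912 - 1*68193)) + (4960 + 9*(-423))/(551 - 423)) - 1/144621 = ((36102 + (-53912 - 68193)) + (4960 - 3807)/128) - 1/144621 = ((36102 - 122105) + (1/128)*1153) - 1/144621 = (-86003 + 1153/128) - 1/144621 = -11007231/128 - 1/144621 = -1591876754579/18511488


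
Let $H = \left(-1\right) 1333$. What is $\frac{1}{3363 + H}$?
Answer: $\frac{1}{2030} \approx 0.00049261$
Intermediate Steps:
$H = -1333$
$\frac{1}{3363 + H} = \frac{1}{3363 - 1333} = \frac{1}{2030}$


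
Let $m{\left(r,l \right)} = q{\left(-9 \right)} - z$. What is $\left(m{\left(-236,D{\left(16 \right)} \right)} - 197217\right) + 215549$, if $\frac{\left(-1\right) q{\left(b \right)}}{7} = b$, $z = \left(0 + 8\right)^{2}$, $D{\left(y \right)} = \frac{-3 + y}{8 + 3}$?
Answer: $18331$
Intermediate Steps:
$D{\left(y \right)} = - \frac{3}{11} + \frac{y}{11}$ ($D{\left(y \right)} = \frac{-3 + y}{11} = \left(-3 + y\right) \frac{1}{11} = - \frac{3}{11} + \frac{y}{11}$)
$z = 64$ ($z = 8^{2} = 64$)
$q{\left(b \right)} = - 7 b$
$m{\left(r,l \right)} = -1$ ($m{\left(r,l \right)} = \left(-7\right) \left(-9\right) - 64 = 63 - 64 = -1$)
$\left(m{\left(-236,D{\left(16 \right)} \right)} - 197217\right) + 215549 = \left(-1 - 197217\right) + 215549 = -197218 + 215549 = 18331$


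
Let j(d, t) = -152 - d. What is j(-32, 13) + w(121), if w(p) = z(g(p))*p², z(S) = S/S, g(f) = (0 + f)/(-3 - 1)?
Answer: 14521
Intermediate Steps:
g(f) = -f/4 (g(f) = f/(-4) = f*(-¼) = -f/4)
z(S) = 1
w(p) = p² (w(p) = 1*p² = p²)
j(-32, 13) + w(121) = (-152 - 1*(-32)) + 121² = (-152 + 32) + 14641 = -120 + 14641 = 14521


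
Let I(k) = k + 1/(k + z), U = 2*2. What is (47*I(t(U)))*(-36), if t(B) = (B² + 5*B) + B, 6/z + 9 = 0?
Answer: -3995658/59 ≈ -67723.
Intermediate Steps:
z = -⅔ (z = 6/(-9 + 0) = 6/(-9) = 6*(-⅑) = -⅔ ≈ -0.66667)
U = 4
t(B) = B² + 6*B
I(k) = k + 1/(-⅔ + k) (I(k) = k + 1/(k - ⅔) = k + 1/(-⅔ + k))
(47*I(t(U)))*(-36) = (47*((3 - 8*(6 + 4) + 3*(4*(6 + 4))²)/(-2 + 3*(4*(6 + 4)))))*(-36) = (47*((3 - 8*10 + 3*(4*10)²)/(-2 + 3*(4*10))))*(-36) = (47*((3 - 2*40 + 3*40²)/(-2 + 3*40)))*(-36) = (47*((3 - 80 + 3*1600)/(-2 + 120)))*(-36) = (47*((3 - 80 + 4800)/118))*(-36) = (47*((1/118)*4723))*(-36) = (47*(4723/118))*(-36) = (221981/118)*(-36) = -3995658/59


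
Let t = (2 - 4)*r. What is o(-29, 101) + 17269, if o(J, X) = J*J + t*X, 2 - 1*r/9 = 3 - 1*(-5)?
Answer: 29018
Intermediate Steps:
r = -54 (r = 18 - 9*(3 - 1*(-5)) = 18 - 9*(3 + 5) = 18 - 9*8 = 18 - 72 = -54)
t = 108 (t = (2 - 4)*(-54) = -2*(-54) = 108)
o(J, X) = J² + 108*X (o(J, X) = J*J + 108*X = J² + 108*X)
o(-29, 101) + 17269 = ((-29)² + 108*101) + 17269 = (841 + 10908) + 17269 = 11749 + 17269 = 29018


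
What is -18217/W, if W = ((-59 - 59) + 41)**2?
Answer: -18217/5929 ≈ -3.0725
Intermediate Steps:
W = 5929 (W = (-118 + 41)**2 = (-77)**2 = 5929)
-18217/W = -18217/5929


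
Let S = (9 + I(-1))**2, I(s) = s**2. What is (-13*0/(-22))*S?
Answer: 0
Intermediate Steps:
S = 100 (S = (9 + (-1)**2)**2 = (9 + 1)**2 = 10**2 = 100)
(-13*0/(-22))*S = (-13*0/(-22))*100 = (0*(-1/22))*100 = 0*100 = 0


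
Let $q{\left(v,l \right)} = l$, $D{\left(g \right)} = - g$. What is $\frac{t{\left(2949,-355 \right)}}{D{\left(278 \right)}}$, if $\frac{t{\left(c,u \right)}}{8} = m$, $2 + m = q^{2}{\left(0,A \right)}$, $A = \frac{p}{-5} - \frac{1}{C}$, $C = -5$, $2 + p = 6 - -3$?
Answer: $\frac{56}{3475} \approx 0.016115$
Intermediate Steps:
$p = 7$ ($p = -2 + \left(6 - -3\right) = -2 + \left(6 + 3\right) = -2 + 9 = 7$)
$A = - \frac{6}{5}$ ($A = \frac{7}{-5} - \frac{1}{-5} = 7 \left(- \frac{1}{5}\right) - - \frac{1}{5} = - \frac{7}{5} + \frac{1}{5} = - \frac{6}{5} \approx -1.2$)
$m = - \frac{14}{25}$ ($m = -2 + \left(- \frac{6}{5}\right)^{2} = -2 + \frac{36}{25} = - \frac{14}{25} \approx -0.56$)
$t{\left(c,u \right)} = - \frac{112}{25}$ ($t{\left(c,u \right)} = 8 \left(- \frac{14}{25}\right) = - \frac{112}{25}$)
$\frac{t{\left(2949,-355 \right)}}{D{\left(278 \right)}} = - \frac{112}{25 \left(\left(-1\right) 278\right)} = - \frac{112}{25 \left(-278\right)} = \left(- \frac{112}{25}\right) \left(- \frac{1}{278}\right) = \frac{56}{3475}$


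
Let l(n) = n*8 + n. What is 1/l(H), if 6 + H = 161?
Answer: 1/1395 ≈ 0.00071685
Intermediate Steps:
H = 155 (H = -6 + 161 = 155)
l(n) = 9*n (l(n) = 8*n + n = 9*n)
1/l(H) = 1/(9*155) = 1/1395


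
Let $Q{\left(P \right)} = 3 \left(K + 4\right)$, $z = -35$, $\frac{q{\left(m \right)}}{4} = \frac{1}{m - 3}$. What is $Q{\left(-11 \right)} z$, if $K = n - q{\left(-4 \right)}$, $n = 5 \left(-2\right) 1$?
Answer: $570$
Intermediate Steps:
$q{\left(m \right)} = \frac{4}{-3 + m}$ ($q{\left(m \right)} = \frac{4}{m - 3} = \frac{4}{-3 + m}$)
$n = -10$ ($n = \left(-10\right) 1 = -10$)
$K = - \frac{66}{7}$ ($K = -10 - \frac{4}{-3 - 4} = -10 - \frac{4}{-7} = -10 - 4 \left(- \frac{1}{7}\right) = -10 - - \frac{4}{7} = -10 + \frac{4}{7} = - \frac{66}{7} \approx -9.4286$)
$Q{\left(P \right)} = - \frac{114}{7}$ ($Q{\left(P \right)} = 3 \left(- \frac{66}{7} + 4\right) = 3 \left(- \frac{38}{7}\right) = - \frac{114}{7}$)
$Q{\left(-11 \right)} z = \left(- \frac{114}{7}\right) \left(-35\right) = 570$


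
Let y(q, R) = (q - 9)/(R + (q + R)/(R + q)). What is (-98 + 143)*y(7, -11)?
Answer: 9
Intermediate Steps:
y(q, R) = (-9 + q)/(1 + R) (y(q, R) = (-9 + q)/(R + (R + q)/(R + q)) = (-9 + q)/(R + 1) = (-9 + q)/(1 + R))
(-98 + 143)*y(7, -11) = (-98 + 143)*((-9 + 7)/(1 - 11)) = 45*(-2/(-10)) = 45*(-1/10*(-2)) = 45*(1/5) = 9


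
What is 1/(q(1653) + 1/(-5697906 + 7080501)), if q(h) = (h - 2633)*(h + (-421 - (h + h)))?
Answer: 1382595/2810151989401 ≈ 4.9200e-7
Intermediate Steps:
q(h) = (-2633 + h)*(-421 - h) (q(h) = (-2633 + h)*(h + (-421 - 2*h)) = (-2633 + h)*(-421 - h))
1/(q(1653) + 1/(-5697906 + 7080501)) = 1/((1108493 - 1*1653² + 2212*1653) + 1/(-5697906 + 7080501)) = 1/((1108493 - 1*2732409 + 3656436) + 1/1382595) = 1/((1108493 - 2732409 + 3656436) + 1/1382595) = 1/(2032520 + 1/1382595) = 1/(2810151989401/1382595) = 1382595/2810151989401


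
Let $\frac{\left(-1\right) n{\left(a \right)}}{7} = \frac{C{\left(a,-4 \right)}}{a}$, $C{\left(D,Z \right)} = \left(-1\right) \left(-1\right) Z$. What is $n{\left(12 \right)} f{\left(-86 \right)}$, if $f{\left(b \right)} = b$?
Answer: $- \frac{602}{3} \approx -200.67$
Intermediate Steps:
$C{\left(D,Z \right)} = Z$ ($C{\left(D,Z \right)} = 1 Z = Z$)
$n{\left(a \right)} = \frac{28}{a}$ ($n{\left(a \right)} = - 7 \left(- \frac{4}{a}\right) = \frac{28}{a}$)
$n{\left(12 \right)} f{\left(-86 \right)} = \frac{28}{12} \left(-86\right) = 28 \cdot \frac{1}{12} \left(-86\right) = \frac{7}{3} \left(-86\right) = - \frac{602}{3}$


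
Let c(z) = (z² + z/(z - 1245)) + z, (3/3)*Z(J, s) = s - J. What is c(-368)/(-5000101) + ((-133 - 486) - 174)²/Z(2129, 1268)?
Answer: -5071957197821393/6944105268093 ≈ -730.40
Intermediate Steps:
Z(J, s) = s - J
c(z) = z + z² + z/(-1245 + z) (c(z) = (z² + z/(-1245 + z)) + z = z + z² + z/(-1245 + z))
c(-368)/(-5000101) + ((-133 - 486) - 174)²/Z(2129, 1268) = -368*(-1244 + (-368)² - 1244*(-368))/(-1245 - 368)/(-5000101) + ((-133 - 486) - 174)²/(1268 - 1*2129) = -368*(-1244 + 135424 + 457792)/(-1613)*(-1/5000101) + (-619 - 174)²/(1268 - 2129) = -368*(-1/1613)*591972*(-1/5000101) + (-793)²/(-861) = (217845696/1613)*(-1/5000101) + 628849*(-1/861) = -217845696/8065162913 - 628849/861 = -5071957197821393/6944105268093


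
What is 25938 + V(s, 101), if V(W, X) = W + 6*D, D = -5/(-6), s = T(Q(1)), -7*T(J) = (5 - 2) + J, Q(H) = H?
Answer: 181597/7 ≈ 25942.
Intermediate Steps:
T(J) = -3/7 - J/7 (T(J) = -((5 - 2) + J)/7 = -(3 + J)/7 = -3/7 - J/7)
s = -4/7 (s = -3/7 - 1/7*1 = -3/7 - 1/7 = -4/7 ≈ -0.57143)
D = 5/6 (D = -5*(-1/6) = 5/6 ≈ 0.83333)
V(W, X) = 5 + W (V(W, X) = W + 6*(5/6) = W + 5 = 5 + W)
25938 + V(s, 101) = 25938 + (5 - 4/7) = 25938 + 31/7 = 181597/7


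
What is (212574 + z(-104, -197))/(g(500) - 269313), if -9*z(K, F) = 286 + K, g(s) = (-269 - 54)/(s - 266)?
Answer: -49737584/63019565 ≈ -0.78924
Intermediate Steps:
g(s) = -323/(-266 + s)
z(K, F) = -286/9 - K/9 (z(K, F) = -(286 + K)/9 = -286/9 - K/9)
(212574 + z(-104, -197))/(g(500) - 269313) = (212574 + (-286/9 - 1/9*(-104)))/(-323/(-266 + 500) - 269313) = (212574 + (-286/9 + 104/9))/(-323/234 - 269313) = (212574 - 182/9)/(-323*1/234 - 269313) = 1912984/(9*(-323/234 - 269313)) = 1912984/(9*(-63019565/234)) = (1912984/9)*(-234/63019565) = -49737584/63019565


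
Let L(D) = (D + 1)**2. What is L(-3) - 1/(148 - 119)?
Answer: 115/29 ≈ 3.9655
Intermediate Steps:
L(D) = (1 + D)**2
L(-3) - 1/(148 - 119) = (1 - 3)**2 - 1/(148 - 119) = (-2)**2 - 1/29 = 4 - 1*1/29 = 4 - 1/29 = 115/29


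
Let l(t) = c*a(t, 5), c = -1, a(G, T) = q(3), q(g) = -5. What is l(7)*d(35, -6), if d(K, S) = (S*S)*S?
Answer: -1080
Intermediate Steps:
d(K, S) = S³ (d(K, S) = S²*S = S³)
a(G, T) = -5
l(t) = 5 (l(t) = -1*(-5) = 5)
l(7)*d(35, -6) = 5*(-6)³ = 5*(-216) = -1080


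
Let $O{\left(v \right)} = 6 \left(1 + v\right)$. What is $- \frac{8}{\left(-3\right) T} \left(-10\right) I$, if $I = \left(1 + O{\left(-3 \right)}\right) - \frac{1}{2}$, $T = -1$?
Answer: $- \frac{920}{3} \approx -306.67$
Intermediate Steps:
$O{\left(v \right)} = 6 + 6 v$
$I = - \frac{23}{2}$ ($I = \left(1 + \left(6 + 6 \left(-3\right)\right)\right) - \frac{1}{2} = \left(1 + \left(6 - 18\right)\right) - \frac{1}{2} = \left(1 - 12\right) - \frac{1}{2} = -11 - \frac{1}{2} = - \frac{23}{2} \approx -11.5$)
$- \frac{8}{\left(-3\right) T} \left(-10\right) I = - \frac{8}{\left(-3\right) \left(-1\right)} \left(-10\right) \left(- \frac{23}{2}\right) = - \frac{8}{3} \left(-10\right) \left(- \frac{23}{2}\right) = \left(-8\right) \frac{1}{3} \left(-10\right) \left(- \frac{23}{2}\right) = \left(- \frac{8}{3}\right) \left(-10\right) \left(- \frac{23}{2}\right) = \frac{80}{3} \left(- \frac{23}{2}\right) = - \frac{920}{3}$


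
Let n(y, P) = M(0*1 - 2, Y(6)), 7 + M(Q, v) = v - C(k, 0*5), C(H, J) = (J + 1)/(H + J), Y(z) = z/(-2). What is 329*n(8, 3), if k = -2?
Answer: -6251/2 ≈ -3125.5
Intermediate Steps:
Y(z) = -z/2 (Y(z) = z*(-½) = -z/2)
C(H, J) = (1 + J)/(H + J)
M(Q, v) = -13/2 + v (M(Q, v) = -7 + (v - (1 + 0*5)/(-2 + 0*5)) = -7 + (v - (1 + 0)/(-2 + 0)) = -7 + (v - 1/(-2)) = -7 + (v - (-1)/2) = -7 + (v - 1*(-½)) = -7 + (v + ½) = -7 + (½ + v) = -13/2 + v)
n(y, P) = -19/2 (n(y, P) = -13/2 - ½*6 = -13/2 - 3 = -19/2)
329*n(8, 3) = 329*(-19/2) = -6251/2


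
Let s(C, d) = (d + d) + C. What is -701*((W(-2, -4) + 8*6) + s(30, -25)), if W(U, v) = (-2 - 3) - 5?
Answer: -12618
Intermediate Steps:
s(C, d) = C + 2*d (s(C, d) = 2*d + C = C + 2*d)
W(U, v) = -10 (W(U, v) = -5 - 5 = -10)
-701*((W(-2, -4) + 8*6) + s(30, -25)) = -701*((-10 + 8*6) + (30 + 2*(-25))) = -701*((-10 + 48) + (30 - 50)) = -701*(38 - 20) = -701*18 = -12618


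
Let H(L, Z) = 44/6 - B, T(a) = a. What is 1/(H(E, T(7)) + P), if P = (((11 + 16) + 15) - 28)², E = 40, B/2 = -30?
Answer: 3/790 ≈ 0.0037975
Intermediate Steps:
B = -60 (B = 2*(-30) = -60)
H(L, Z) = 202/3 (H(L, Z) = 44/6 - 1*(-60) = 44*(⅙) + 60 = 22/3 + 60 = 202/3)
P = 196 (P = ((27 + 15) - 28)² = (42 - 28)² = 14² = 196)
1/(H(E, T(7)) + P) = 1/(202/3 + 196) = 1/(790/3) = 3/790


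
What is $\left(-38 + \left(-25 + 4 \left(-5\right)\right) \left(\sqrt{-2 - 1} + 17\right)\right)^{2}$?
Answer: $638734 + 72270 i \sqrt{3} \approx 6.3873 \cdot 10^{5} + 1.2518 \cdot 10^{5} i$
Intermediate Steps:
$\left(-38 + \left(-25 + 4 \left(-5\right)\right) \left(\sqrt{-2 - 1} + 17\right)\right)^{2} = \left(-38 + \left(-25 - 20\right) \left(\sqrt{-3} + 17\right)\right)^{2} = \left(-38 - 45 \left(i \sqrt{3} + 17\right)\right)^{2} = \left(-38 - 45 \left(17 + i \sqrt{3}\right)\right)^{2} = \left(-38 - \left(765 + 45 i \sqrt{3}\right)\right)^{2} = \left(-803 - 45 i \sqrt{3}\right)^{2}$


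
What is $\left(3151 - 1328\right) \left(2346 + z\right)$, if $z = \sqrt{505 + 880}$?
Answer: $4276758 + 1823 \sqrt{1385} \approx 4.3446 \cdot 10^{6}$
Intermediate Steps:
$z = \sqrt{1385} \approx 37.216$
$\left(3151 - 1328\right) \left(2346 + z\right) = \left(3151 - 1328\right) \left(2346 + \sqrt{1385}\right) = 1823 \left(2346 + \sqrt{1385}\right) = 4276758 + 1823 \sqrt{1385}$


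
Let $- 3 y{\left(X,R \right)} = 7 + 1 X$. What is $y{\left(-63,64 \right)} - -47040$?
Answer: $\frac{141176}{3} \approx 47059.0$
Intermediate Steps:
$y{\left(X,R \right)} = - \frac{7}{3} - \frac{X}{3}$ ($y{\left(X,R \right)} = - \frac{7 + 1 X}{3} = - \frac{7 + X}{3} = - \frac{7}{3} - \frac{X}{3}$)
$y{\left(-63,64 \right)} - -47040 = \left(- \frac{7}{3} - -21\right) - -47040 = \left(- \frac{7}{3} + 21\right) + 47040 = \frac{56}{3} + 47040 = \frac{141176}{3}$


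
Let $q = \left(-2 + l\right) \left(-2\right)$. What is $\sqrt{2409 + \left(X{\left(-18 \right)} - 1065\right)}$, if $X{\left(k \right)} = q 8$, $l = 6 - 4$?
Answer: $8 \sqrt{21} \approx 36.661$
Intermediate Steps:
$l = 2$
$q = 0$ ($q = \left(-2 + 2\right) \left(-2\right) = 0 \left(-2\right) = 0$)
$X{\left(k \right)} = 0$ ($X{\left(k \right)} = 0 \cdot 8 = 0$)
$\sqrt{2409 + \left(X{\left(-18 \right)} - 1065\right)} = \sqrt{2409 + \left(0 - 1065\right)} = \sqrt{2409 - 1065} = \sqrt{1344} = 8 \sqrt{21}$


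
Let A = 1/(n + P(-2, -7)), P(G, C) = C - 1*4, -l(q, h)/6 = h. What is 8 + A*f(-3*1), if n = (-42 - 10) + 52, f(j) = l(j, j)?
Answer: 70/11 ≈ 6.3636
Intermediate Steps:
l(q, h) = -6*h
P(G, C) = -4 + C (P(G, C) = C - 4 = -4 + C)
f(j) = -6*j
n = 0 (n = -52 + 52 = 0)
A = -1/11 (A = 1/(0 + (-4 - 7)) = 1/(0 - 11) = 1/(-11) = -1/11 ≈ -0.090909)
8 + A*f(-3*1) = 8 - (-6)*(-3*1)/11 = 8 - (-6)*(-3)/11 = 8 - 1/11*18 = 8 - 18/11 = 70/11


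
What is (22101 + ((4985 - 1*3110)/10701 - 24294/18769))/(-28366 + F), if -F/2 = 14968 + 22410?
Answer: -739782715625/3451958574903 ≈ -0.21431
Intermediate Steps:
F = -74756 (F = -2*(14968 + 22410) = -2*37378 = -74756)
(22101 + ((4985 - 1*3110)/10701 - 24294/18769))/(-28366 + F) = (22101 + ((4985 - 1*3110)/10701 - 24294/18769))/(-28366 - 74756) = (22101 + ((4985 - 3110)*(1/10701) - 24294*1/18769))/(-103122) = (22101 + (1875*(1/10701) - 24294/18769))*(-1/103122) = (22101 + (625/3567 - 24294/18769))*(-1/103122) = (22101 - 74926073/66949023)*(-1/103122) = (1479565431250/66949023)*(-1/103122) = -739782715625/3451958574903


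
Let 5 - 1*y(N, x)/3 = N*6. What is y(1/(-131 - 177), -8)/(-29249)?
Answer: -2319/4504346 ≈ -0.00051484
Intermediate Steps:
y(N, x) = 15 - 18*N (y(N, x) = 15 - 3*N*6 = 15 - 18*N)
y(1/(-131 - 177), -8)/(-29249) = (15 - 18/(-131 - 177))/(-29249) = (15 - 18/(-308))*(-1/29249) = (15 - 18*(-1/308))*(-1/29249) = (15 + 9/154)*(-1/29249) = (2319/154)*(-1/29249) = -2319/4504346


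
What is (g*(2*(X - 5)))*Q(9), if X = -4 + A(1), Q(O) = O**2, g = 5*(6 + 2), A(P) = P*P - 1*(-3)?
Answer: -32400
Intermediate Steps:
A(P) = 3 + P**2 (A(P) = P**2 + 3 = 3 + P**2)
g = 40 (g = 5*8 = 40)
X = 0 (X = -4 + (3 + 1**2) = -4 + (3 + 1) = -4 + 4 = 0)
(g*(2*(X - 5)))*Q(9) = (40*(2*(0 - 5)))*9**2 = (40*(2*(-5)))*81 = (40*(-10))*81 = -400*81 = -32400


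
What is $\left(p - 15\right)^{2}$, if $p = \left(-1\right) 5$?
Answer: $400$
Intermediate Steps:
$p = -5$
$\left(p - 15\right)^{2} = \left(-5 - 15\right)^{2} = \left(-20\right)^{2} = 400$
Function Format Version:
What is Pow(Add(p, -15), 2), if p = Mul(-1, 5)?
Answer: 400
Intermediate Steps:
p = -5
Pow(Add(p, -15), 2) = Pow(Add(-5, -15), 2) = Pow(-20, 2) = 400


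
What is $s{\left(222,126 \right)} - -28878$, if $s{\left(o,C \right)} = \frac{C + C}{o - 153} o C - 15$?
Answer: $\frac{3013497}{23} \approx 1.3102 \cdot 10^{5}$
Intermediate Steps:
$s{\left(o,C \right)} = -15 + \frac{2 o C^{2}}{-153 + o}$ ($s{\left(o,C \right)} = \frac{2 C}{-153 + o} o C - 15 = \frac{2 C o}{-153 + o} C - 15 = \frac{2 o C^{2}}{-153 + o} - 15 = -15 + \frac{2 o C^{2}}{-153 + o}$)
$s{\left(222,126 \right)} - -28878 = \frac{2295 - 3330 + 2 \cdot 222 \cdot 126^{2}}{-153 + 222} - -28878 = \frac{2295 - 3330 + 2 \cdot 222 \cdot 15876}{69} + 28878 = \frac{2295 - 3330 + 7048944}{69} + 28878 = \frac{1}{69} \cdot 7047909 + 28878 = \frac{2349303}{23} + 28878 = \frac{3013497}{23}$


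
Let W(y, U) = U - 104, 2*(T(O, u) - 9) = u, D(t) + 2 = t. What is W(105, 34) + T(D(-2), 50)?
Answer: -36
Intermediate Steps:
D(t) = -2 + t
T(O, u) = 9 + u/2
W(y, U) = -104 + U
W(105, 34) + T(D(-2), 50) = (-104 + 34) + (9 + (½)*50) = -70 + (9 + 25) = -70 + 34 = -36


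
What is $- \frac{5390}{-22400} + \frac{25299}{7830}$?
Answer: $\frac{32217}{9280} \approx 3.4717$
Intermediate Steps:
$- \frac{5390}{-22400} + \frac{25299}{7830} = \left(-5390\right) \left(- \frac{1}{22400}\right) + 25299 \cdot \frac{1}{7830} = \frac{77}{320} + \frac{937}{290} = \frac{32217}{9280}$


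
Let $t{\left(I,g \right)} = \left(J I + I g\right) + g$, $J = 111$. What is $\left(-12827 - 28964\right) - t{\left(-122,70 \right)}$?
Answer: $-19779$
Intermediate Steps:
$t{\left(I,g \right)} = g + 111 I + I g$ ($t{\left(I,g \right)} = \left(111 I + I g\right) + g = g + 111 I + I g$)
$\left(-12827 - 28964\right) - t{\left(-122,70 \right)} = \left(-12827 - 28964\right) - \left(70 + 111 \left(-122\right) - 8540\right) = -41791 - \left(70 - 13542 - 8540\right) = -41791 - -22012 = -41791 + 22012 = -19779$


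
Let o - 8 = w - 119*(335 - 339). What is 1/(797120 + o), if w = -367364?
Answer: 1/430240 ≈ 2.3243e-6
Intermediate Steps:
o = -366880 (o = 8 + (-367364 - 119*(335 - 339)) = 8 + (-367364 - 119*(-4)) = 8 + (-367364 + 476) = 8 - 366888 = -366880)
1/(797120 + o) = 1/(797120 - 366880) = 1/430240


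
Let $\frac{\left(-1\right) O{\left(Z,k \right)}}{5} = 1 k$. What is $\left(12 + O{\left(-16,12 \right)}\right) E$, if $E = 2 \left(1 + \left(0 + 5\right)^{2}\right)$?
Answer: $-2496$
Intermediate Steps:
$O{\left(Z,k \right)} = - 5 k$ ($O{\left(Z,k \right)} = - 5 \cdot 1 k = - 5 k$)
$E = 52$ ($E = 2 \left(1 + 5^{2}\right) = 2 \left(1 + 25\right) = 2 \cdot 26 = 52$)
$\left(12 + O{\left(-16,12 \right)}\right) E = \left(12 - 60\right) 52 = \left(-48\right) 52 = -2496$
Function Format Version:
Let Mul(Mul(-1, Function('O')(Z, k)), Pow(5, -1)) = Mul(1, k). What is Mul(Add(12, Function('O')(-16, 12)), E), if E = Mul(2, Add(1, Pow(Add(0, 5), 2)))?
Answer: -2496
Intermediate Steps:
Function('O')(Z, k) = Mul(-5, k) (Function('O')(Z, k) = Mul(-5, Mul(1, k)) = Mul(-5, k))
E = 52 (E = Mul(2, Add(1, Pow(5, 2))) = Mul(2, Add(1, 25)) = Mul(2, 26) = 52)
Mul(Add(12, Function('O')(-16, 12)), E) = Mul(Add(12, Mul(-5, 12)), 52) = Mul(Add(12, -60), 52) = Mul(-48, 52) = -2496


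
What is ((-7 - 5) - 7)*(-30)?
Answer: 570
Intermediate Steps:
((-7 - 5) - 7)*(-30) = (-12 - 7)*(-30) = -19*(-30) = 570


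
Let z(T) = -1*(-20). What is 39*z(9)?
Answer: 780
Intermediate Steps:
z(T) = 20
39*z(9) = 39*20 = 780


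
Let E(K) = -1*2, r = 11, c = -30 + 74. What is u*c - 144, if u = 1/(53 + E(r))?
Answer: -7300/51 ≈ -143.14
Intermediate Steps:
c = 44
E(K) = -2
u = 1/51 (u = 1/(53 - 2) = 1/51 ≈ 0.019608)
u*c - 144 = (1/51)*44 - 144 = 44/51 - 144 = -7300/51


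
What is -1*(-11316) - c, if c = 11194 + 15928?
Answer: -15806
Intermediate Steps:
c = 27122
-1*(-11316) - c = -1*(-11316) - 1*27122 = 11316 - 27122 = -15806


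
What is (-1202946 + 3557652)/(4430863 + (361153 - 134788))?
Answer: 1177353/2328614 ≈ 0.50560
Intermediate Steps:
(-1202946 + 3557652)/(4430863 + (361153 - 134788)) = 2354706/(4430863 + 226365) = 2354706/4657228 = 2354706*(1/4657228) = 1177353/2328614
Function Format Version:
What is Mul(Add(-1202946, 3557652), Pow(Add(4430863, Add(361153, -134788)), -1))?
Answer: Rational(1177353, 2328614) ≈ 0.50560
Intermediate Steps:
Mul(Add(-1202946, 3557652), Pow(Add(4430863, Add(361153, -134788)), -1)) = Mul(2354706, Pow(Add(4430863, 226365), -1)) = Mul(2354706, Pow(4657228, -1)) = Mul(2354706, Rational(1, 4657228)) = Rational(1177353, 2328614)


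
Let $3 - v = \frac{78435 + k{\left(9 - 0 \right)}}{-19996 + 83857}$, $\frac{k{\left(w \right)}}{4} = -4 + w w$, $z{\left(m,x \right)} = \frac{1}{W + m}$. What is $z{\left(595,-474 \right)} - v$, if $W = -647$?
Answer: $- \frac{847363}{474396} \approx -1.7862$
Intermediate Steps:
$z{\left(m,x \right)} = \frac{1}{-647 + m}$
$k{\left(w \right)} = -16 + 4 w^{2}$ ($k{\left(w \right)} = 4 \left(-4 + w w\right) = 4 \left(-4 + w^{2}\right) = -16 + 4 w^{2}$)
$v = \frac{16120}{9123}$ ($v = 3 - \frac{78435 - \left(16 - 4 \left(9 - 0\right)^{2}\right)}{-19996 + 83857} = 3 - \frac{78435 - \left(16 - 4 \left(9 + 0\right)^{2}\right)}{63861} = 3 - \left(78435 - \left(16 - 4 \cdot 9^{2}\right)\right) \frac{1}{63861} = 3 - \left(78435 + \left(-16 + 4 \cdot 81\right)\right) \frac{1}{63861} = 3 - \left(78435 + \left(-16 + 324\right)\right) \frac{1}{63861} = 3 - \left(78435 + 308\right) \frac{1}{63861} = 3 - 78743 \cdot \frac{1}{63861} = 3 - \frac{11249}{9123} = \frac{16120}{9123} \approx 1.767$)
$z{\left(595,-474 \right)} - v = \frac{1}{-647 + 595} - \frac{16120}{9123} = \frac{1}{-52} - \frac{16120}{9123} = - \frac{1}{52} - \frac{16120}{9123} = - \frac{847363}{474396}$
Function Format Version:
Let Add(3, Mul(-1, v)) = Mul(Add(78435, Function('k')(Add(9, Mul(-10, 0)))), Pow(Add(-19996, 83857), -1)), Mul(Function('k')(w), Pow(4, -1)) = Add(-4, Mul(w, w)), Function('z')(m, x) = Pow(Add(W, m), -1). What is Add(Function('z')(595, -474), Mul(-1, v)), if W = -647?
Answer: Rational(-847363, 474396) ≈ -1.7862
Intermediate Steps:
Function('z')(m, x) = Pow(Add(-647, m), -1)
Function('k')(w) = Add(-16, Mul(4, Pow(w, 2))) (Function('k')(w) = Mul(4, Add(-4, Mul(w, w))) = Mul(4, Add(-4, Pow(w, 2))) = Add(-16, Mul(4, Pow(w, 2))))
v = Rational(16120, 9123) (v = Add(3, Mul(-1, Mul(Add(78435, Add(-16, Mul(4, Pow(Add(9, Mul(-10, 0)), 2)))), Pow(Add(-19996, 83857), -1)))) = Add(3, Mul(-1, Mul(Add(78435, Add(-16, Mul(4, Pow(Add(9, 0), 2)))), Pow(63861, -1)))) = Add(3, Mul(-1, Mul(Add(78435, Add(-16, Mul(4, Pow(9, 2)))), Rational(1, 63861)))) = Add(3, Mul(-1, Mul(Add(78435, Add(-16, Mul(4, 81))), Rational(1, 63861)))) = Add(3, Mul(-1, Mul(Add(78435, Add(-16, 324)), Rational(1, 63861)))) = Add(3, Mul(-1, Mul(Add(78435, 308), Rational(1, 63861)))) = Add(3, Mul(-1, Mul(78743, Rational(1, 63861)))) = Add(3, Mul(-1, Rational(11249, 9123))) = Add(3, Rational(-11249, 9123)) = Rational(16120, 9123) ≈ 1.7670)
Add(Function('z')(595, -474), Mul(-1, v)) = Add(Pow(Add(-647, 595), -1), Mul(-1, Rational(16120, 9123))) = Add(Pow(-52, -1), Rational(-16120, 9123)) = Add(Rational(-1, 52), Rational(-16120, 9123)) = Rational(-847363, 474396)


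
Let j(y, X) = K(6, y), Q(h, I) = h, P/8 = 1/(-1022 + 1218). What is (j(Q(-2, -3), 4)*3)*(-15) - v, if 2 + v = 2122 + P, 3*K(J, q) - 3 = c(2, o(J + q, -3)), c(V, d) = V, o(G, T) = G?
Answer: -107557/49 ≈ -2195.0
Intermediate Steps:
P = 2/49 (P = 8/(-1022 + 1218) = 8/196 = 8*(1/196) = 2/49 ≈ 0.040816)
K(J, q) = 5/3 (K(J, q) = 1 + (1/3)*2 = 1 + 2/3 = 5/3)
j(y, X) = 5/3
v = 103882/49 (v = -2 + (2122 + 2/49) = -2 + 103980/49 = 103882/49 ≈ 2120.0)
(j(Q(-2, -3), 4)*3)*(-15) - v = ((5/3)*3)*(-15) - 1*103882/49 = 5*(-15) - 103882/49 = -75 - 103882/49 = -107557/49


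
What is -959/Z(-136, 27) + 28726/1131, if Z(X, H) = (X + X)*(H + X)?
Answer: 850583819/33531888 ≈ 25.366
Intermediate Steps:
Z(X, H) = 2*X*(H + X) (Z(X, H) = (2*X)*(H + X) = 2*X*(H + X))
-959/Z(-136, 27) + 28726/1131 = -959*(-1/(272*(27 - 136))) + 28726/1131 = -959/(2*(-136)*(-109)) + 28726*(1/1131) = -959/29648 + 28726/1131 = 850583819/33531888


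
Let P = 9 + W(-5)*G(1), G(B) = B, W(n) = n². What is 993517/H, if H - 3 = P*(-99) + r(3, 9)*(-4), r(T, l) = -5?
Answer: -993517/3343 ≈ -297.19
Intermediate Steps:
P = 34 (P = 9 + (-5)²*1 = 9 + 25*1 = 9 + 25 = 34)
H = -3343 (H = 3 + (34*(-99) - 5*(-4)) = 3 + (-3366 + 20) = 3 - 3346 = -3343)
993517/H = 993517/(-3343) = 993517*(-1/3343) = -993517/3343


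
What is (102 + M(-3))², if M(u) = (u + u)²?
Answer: 19044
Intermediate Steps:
M(u) = 4*u² (M(u) = (2*u)² = 4*u²)
(102 + M(-3))² = (102 + 4*(-3)²)² = (102 + 4*9)² = (102 + 36)² = 138² = 19044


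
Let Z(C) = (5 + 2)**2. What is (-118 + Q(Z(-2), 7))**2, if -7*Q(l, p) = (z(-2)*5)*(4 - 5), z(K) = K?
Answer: 698896/49 ≈ 14263.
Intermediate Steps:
Z(C) = 49 (Z(C) = 7**2 = 49)
Q(l, p) = -10/7 (Q(l, p) = -(-2*5)*(4 - 5)/7 = -(-10)*(-1)/7 = -1/7*10 = -10/7)
(-118 + Q(Z(-2), 7))**2 = (-118 - 10/7)**2 = (-836/7)**2 = 698896/49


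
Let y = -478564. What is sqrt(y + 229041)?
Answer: I*sqrt(249523) ≈ 499.52*I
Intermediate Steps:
sqrt(y + 229041) = sqrt(-478564 + 229041) = sqrt(-249523) = I*sqrt(249523)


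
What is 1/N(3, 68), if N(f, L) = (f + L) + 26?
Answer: 1/97 ≈ 0.010309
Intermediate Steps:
N(f, L) = 26 + L + f (N(f, L) = (L + f) + 26 = 26 + L + f)
1/N(3, 68) = 1/(26 + 68 + 3) = 1/97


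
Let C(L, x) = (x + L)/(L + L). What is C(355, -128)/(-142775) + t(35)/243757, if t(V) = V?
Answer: 3492625911/24709708029250 ≈ 0.00014135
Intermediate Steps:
C(L, x) = (L + x)/(2*L) (C(L, x) = (L + x)/((2*L)) = (L + x)*(1/(2*L)) = (L + x)/(2*L))
C(355, -128)/(-142775) + t(35)/243757 = ((½)*(355 - 128)/355)/(-142775) + 35/243757 = ((½)*(1/355)*227)*(-1/142775) + 35*(1/243757) = (227/710)*(-1/142775) + 35/243757 = -227/101370250 + 35/243757 = 3492625911/24709708029250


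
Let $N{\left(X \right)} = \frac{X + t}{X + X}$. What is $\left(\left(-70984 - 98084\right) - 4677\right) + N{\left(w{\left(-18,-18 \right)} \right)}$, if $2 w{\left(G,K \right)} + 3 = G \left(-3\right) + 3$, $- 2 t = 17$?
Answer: $- \frac{18764423}{108} \approx -1.7374 \cdot 10^{5}$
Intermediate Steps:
$t = - \frac{17}{2}$ ($t = \left(- \frac{1}{2}\right) 17 = - \frac{17}{2} \approx -8.5$)
$w{\left(G,K \right)} = - \frac{3 G}{2}$ ($w{\left(G,K \right)} = - \frac{3}{2} + \frac{G \left(-3\right) + 3}{2} = - \frac{3}{2} + \frac{- 3 G + 3}{2} = - \frac{3}{2} + \frac{3 - 3 G}{2} = - \frac{3}{2} - \left(- \frac{3}{2} + \frac{3 G}{2}\right) = - \frac{3 G}{2}$)
$N{\left(X \right)} = \frac{- \frac{17}{2} + X}{2 X}$ ($N{\left(X \right)} = \frac{X - \frac{17}{2}}{X + X} = \frac{- \frac{17}{2} + X}{2 X}$)
$\left(\left(-70984 - 98084\right) - 4677\right) + N{\left(w{\left(-18,-18 \right)} \right)} = \left(\left(-70984 - 98084\right) - 4677\right) + \frac{-17 + 2 \left(\left(- \frac{3}{2}\right) \left(-18\right)\right)}{4 \left(\left(- \frac{3}{2}\right) \left(-18\right)\right)} = \left(-169068 - 4677\right) + \frac{-17 + 2 \cdot 27}{4 \cdot 27} = -173745 + \frac{1}{4} \cdot \frac{1}{27} \left(-17 + 54\right) = -173745 + \frac{1}{4} \cdot \frac{1}{27} \cdot 37 = -173745 + \frac{37}{108} = - \frac{18764423}{108}$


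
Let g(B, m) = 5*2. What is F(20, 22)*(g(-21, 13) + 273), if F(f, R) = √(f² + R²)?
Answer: 566*√221 ≈ 8414.2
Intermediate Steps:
g(B, m) = 10
F(f, R) = √(R² + f²)
F(20, 22)*(g(-21, 13) + 273) = √(22² + 20²)*(10 + 273) = √(484 + 400)*283 = √884*283 = (2*√221)*283 = 566*√221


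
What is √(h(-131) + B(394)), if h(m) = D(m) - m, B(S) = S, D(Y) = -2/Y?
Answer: √9009787/131 ≈ 22.913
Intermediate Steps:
h(m) = -m - 2/m (h(m) = -2/m - m = -m - 2/m)
√(h(-131) + B(394)) = √((-1*(-131) - 2/(-131)) + 394) = √((131 - 2*(-1/131)) + 394) = √((131 + 2/131) + 394) = √(17163/131 + 394) = √(68777/131) = √9009787/131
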